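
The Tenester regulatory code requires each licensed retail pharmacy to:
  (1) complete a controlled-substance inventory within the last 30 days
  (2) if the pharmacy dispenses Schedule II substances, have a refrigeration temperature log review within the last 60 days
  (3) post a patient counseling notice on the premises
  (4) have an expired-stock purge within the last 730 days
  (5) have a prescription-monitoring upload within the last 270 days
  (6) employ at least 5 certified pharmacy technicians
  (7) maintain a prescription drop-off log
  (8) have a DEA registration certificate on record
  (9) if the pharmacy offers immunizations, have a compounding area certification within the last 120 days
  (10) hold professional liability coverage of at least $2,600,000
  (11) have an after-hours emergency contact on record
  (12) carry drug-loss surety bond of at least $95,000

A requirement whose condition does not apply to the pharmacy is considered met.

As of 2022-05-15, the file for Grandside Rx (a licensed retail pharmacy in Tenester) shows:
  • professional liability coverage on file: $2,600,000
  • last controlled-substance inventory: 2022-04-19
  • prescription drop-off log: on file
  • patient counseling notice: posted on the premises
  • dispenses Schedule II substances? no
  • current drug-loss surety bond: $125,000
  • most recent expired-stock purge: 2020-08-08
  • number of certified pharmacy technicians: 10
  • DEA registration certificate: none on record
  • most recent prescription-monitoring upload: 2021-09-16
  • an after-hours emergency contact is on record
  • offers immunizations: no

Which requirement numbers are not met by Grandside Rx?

1. controlled-substance inventory 26 days ago vs limit 30 → met
2. condition 'dispenses Schedule II substances' does not hold → requirement n/a → met
3. patient counseling notice present → met
4. expired-stock purge 645 days ago vs limit 730 → met
5. prescription-monitoring upload 241 days ago vs limit 270 → met
6. certified pharmacy technicians 10 ≥ 5 → met
7. prescription drop-off log present → met
8. DEA registration certificate absent → not met
9. condition 'offers immunizations' does not hold → requirement n/a → met
10. professional liability coverage $2,600,000 ≥ $2,600,000 → met
11. after-hours emergency contact present → met
12. drug-loss surety bond $125,000 ≥ $95,000 → met
Not met: 8

8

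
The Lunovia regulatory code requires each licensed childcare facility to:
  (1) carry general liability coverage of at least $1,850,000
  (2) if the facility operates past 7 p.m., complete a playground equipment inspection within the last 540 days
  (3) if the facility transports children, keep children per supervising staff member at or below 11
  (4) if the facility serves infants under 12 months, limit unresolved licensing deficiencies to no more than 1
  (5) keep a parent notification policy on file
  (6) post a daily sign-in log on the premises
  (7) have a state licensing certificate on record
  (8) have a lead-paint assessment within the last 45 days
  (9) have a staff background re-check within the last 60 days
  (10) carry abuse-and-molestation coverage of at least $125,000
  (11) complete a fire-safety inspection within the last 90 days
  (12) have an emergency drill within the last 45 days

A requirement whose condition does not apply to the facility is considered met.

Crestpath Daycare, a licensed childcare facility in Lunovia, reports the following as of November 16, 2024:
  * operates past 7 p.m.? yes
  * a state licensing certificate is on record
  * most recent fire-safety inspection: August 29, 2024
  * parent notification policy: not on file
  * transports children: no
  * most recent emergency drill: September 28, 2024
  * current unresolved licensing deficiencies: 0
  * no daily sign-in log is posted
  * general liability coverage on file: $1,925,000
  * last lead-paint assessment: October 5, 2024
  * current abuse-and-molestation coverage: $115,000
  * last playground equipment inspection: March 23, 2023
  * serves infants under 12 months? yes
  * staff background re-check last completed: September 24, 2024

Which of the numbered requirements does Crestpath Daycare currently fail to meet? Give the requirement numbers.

2, 5, 6, 10, 12

1. general liability coverage $1,925,000 ≥ $1,850,000 → met
2. condition 'operates past 7 p.m.' holds; playground equipment inspection 604 days ago vs limit 540 → not met
3. condition 'transports children' does not hold → requirement n/a → met
4. condition 'serves infants under 12 months' holds; unresolved licensing deficiencies 0 ≤ 1 → met
5. parent notification policy absent → not met
6. daily sign-in log absent → not met
7. state licensing certificate present → met
8. lead-paint assessment 42 days ago vs limit 45 → met
9. staff background re-check 53 days ago vs limit 60 → met
10. abuse-and-molestation coverage $115,000 < $125,000 → not met
11. fire-safety inspection 79 days ago vs limit 90 → met
12. emergency drill 49 days ago vs limit 45 → not met
Not met: 2, 5, 6, 10, 12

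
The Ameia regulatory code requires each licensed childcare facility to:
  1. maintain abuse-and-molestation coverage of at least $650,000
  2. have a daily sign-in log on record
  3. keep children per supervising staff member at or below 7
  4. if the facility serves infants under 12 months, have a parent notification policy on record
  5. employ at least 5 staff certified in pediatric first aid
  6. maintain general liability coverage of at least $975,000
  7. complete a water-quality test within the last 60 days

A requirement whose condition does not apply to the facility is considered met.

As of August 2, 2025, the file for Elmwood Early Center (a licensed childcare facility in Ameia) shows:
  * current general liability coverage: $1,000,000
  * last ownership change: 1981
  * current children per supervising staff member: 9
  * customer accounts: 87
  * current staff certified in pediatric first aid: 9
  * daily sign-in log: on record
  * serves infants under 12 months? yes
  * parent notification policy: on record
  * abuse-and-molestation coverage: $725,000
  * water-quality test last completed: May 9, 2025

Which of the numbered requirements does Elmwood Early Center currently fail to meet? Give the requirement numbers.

3, 7

1. abuse-and-molestation coverage $725,000 ≥ $650,000 → met
2. daily sign-in log present → met
3. children per supervising staff member 9 > 7 → not met
4. condition 'serves infants under 12 months' holds; parent notification policy present → met
5. staff certified in pediatric first aid 9 ≥ 5 → met
6. general liability coverage $1,000,000 ≥ $975,000 → met
7. water-quality test 85 days ago vs limit 60 → not met
Not met: 3, 7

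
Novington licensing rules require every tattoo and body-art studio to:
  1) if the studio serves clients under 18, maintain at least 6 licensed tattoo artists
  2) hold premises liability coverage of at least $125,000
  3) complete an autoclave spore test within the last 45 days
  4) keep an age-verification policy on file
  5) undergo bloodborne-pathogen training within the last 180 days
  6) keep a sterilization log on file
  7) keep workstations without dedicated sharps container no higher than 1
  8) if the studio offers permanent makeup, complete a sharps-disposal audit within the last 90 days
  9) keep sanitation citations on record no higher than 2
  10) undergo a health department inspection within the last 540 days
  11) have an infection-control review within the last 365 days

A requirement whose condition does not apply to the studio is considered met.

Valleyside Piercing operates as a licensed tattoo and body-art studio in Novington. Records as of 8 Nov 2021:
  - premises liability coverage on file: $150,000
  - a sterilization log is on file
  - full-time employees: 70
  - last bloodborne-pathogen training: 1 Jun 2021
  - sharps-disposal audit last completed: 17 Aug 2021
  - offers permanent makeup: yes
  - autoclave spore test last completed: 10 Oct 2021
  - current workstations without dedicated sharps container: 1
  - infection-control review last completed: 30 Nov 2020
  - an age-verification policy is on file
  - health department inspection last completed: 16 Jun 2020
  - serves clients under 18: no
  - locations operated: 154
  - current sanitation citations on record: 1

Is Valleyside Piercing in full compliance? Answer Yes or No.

1. condition 'serves clients under 18' does not hold → requirement n/a → met
2. premises liability coverage $150,000 ≥ $125,000 → met
3. autoclave spore test 29 days ago vs limit 45 → met
4. age-verification policy present → met
5. bloodborne-pathogen training 160 days ago vs limit 180 → met
6. sterilization log present → met
7. workstations without dedicated sharps container 1 ≤ 1 → met
8. condition 'offers permanent makeup' holds; sharps-disposal audit 83 days ago vs limit 90 → met
9. sanitation citations on record 1 ≤ 2 → met
10. health department inspection 510 days ago vs limit 540 → met
11. infection-control review 343 days ago vs limit 365 → met
All met.

Yes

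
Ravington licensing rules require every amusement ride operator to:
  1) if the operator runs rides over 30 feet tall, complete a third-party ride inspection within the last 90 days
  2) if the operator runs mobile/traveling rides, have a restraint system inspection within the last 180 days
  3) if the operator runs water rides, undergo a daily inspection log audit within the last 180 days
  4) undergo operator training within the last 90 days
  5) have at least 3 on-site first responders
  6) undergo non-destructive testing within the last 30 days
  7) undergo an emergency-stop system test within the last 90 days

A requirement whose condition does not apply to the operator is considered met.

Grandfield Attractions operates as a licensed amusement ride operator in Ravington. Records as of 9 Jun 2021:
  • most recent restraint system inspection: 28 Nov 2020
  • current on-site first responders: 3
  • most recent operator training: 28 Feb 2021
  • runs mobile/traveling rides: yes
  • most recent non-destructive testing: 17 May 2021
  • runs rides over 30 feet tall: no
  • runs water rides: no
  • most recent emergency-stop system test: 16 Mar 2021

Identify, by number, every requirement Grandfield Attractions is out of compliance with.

2, 4

1. condition 'runs rides over 30 feet tall' does not hold → requirement n/a → met
2. condition 'runs mobile/traveling rides' holds; restraint system inspection 193 days ago vs limit 180 → not met
3. condition 'runs water rides' does not hold → requirement n/a → met
4. operator training 101 days ago vs limit 90 → not met
5. on-site first responders 3 ≥ 3 → met
6. non-destructive testing 23 days ago vs limit 30 → met
7. emergency-stop system test 85 days ago vs limit 90 → met
Not met: 2, 4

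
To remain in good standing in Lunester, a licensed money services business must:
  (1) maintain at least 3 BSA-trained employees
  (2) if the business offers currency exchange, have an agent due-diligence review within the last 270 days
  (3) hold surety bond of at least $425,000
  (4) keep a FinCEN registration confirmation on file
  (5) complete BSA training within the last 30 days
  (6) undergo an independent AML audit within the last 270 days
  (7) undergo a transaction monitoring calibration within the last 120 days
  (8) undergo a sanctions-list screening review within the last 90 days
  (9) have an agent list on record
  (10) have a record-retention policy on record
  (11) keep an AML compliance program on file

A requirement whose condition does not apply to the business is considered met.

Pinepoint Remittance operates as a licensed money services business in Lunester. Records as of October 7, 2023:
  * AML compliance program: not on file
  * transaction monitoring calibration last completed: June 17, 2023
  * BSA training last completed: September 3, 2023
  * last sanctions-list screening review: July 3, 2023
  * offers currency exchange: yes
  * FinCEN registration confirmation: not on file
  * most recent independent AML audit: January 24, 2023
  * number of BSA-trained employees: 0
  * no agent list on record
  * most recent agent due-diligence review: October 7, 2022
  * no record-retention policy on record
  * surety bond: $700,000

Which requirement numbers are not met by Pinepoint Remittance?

1, 2, 4, 5, 8, 9, 10, 11

1. BSA-trained employees 0 < 3 → not met
2. condition 'offers currency exchange' holds; agent due-diligence review 365 days ago vs limit 270 → not met
3. surety bond $700,000 ≥ $425,000 → met
4. FinCEN registration confirmation absent → not met
5. BSA training 34 days ago vs limit 30 → not met
6. independent AML audit 256 days ago vs limit 270 → met
7. transaction monitoring calibration 112 days ago vs limit 120 → met
8. sanctions-list screening review 96 days ago vs limit 90 → not met
9. agent list absent → not met
10. record-retention policy absent → not met
11. AML compliance program absent → not met
Not met: 1, 2, 4, 5, 8, 9, 10, 11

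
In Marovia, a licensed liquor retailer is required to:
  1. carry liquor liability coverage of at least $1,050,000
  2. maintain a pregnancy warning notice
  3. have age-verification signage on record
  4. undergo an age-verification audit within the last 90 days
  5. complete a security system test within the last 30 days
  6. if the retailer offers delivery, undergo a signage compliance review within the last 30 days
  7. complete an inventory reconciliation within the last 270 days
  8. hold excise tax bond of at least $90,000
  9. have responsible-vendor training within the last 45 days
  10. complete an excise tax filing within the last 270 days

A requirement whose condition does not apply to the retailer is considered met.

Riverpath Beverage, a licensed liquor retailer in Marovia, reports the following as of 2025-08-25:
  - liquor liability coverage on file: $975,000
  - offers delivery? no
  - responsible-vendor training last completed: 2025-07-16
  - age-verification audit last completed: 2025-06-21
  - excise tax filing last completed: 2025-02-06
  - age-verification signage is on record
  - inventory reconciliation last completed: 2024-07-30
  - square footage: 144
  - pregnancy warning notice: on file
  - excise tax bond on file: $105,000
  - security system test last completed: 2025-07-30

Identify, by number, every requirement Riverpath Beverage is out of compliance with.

1. liquor liability coverage $975,000 < $1,050,000 → not met
2. pregnancy warning notice present → met
3. age-verification signage present → met
4. age-verification audit 65 days ago vs limit 90 → met
5. security system test 26 days ago vs limit 30 → met
6. condition 'offers delivery' does not hold → requirement n/a → met
7. inventory reconciliation 391 days ago vs limit 270 → not met
8. excise tax bond $105,000 ≥ $90,000 → met
9. responsible-vendor training 40 days ago vs limit 45 → met
10. excise tax filing 200 days ago vs limit 270 → met
Not met: 1, 7

1, 7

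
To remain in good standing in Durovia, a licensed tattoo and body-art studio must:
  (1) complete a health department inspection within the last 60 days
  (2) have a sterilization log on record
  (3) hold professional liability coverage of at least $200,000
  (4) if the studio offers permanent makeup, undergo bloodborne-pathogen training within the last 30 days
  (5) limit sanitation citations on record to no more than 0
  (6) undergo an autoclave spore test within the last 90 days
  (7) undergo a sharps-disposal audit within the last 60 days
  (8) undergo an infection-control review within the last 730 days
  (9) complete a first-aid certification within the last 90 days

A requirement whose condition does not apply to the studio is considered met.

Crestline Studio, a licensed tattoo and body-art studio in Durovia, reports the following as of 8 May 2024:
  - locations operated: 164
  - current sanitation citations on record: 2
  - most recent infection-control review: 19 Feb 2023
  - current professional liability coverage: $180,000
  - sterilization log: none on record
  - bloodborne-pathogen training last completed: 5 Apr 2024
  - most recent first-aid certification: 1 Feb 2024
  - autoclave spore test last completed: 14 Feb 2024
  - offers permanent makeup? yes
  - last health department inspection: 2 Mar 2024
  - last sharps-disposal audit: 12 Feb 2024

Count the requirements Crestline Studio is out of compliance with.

7

1. health department inspection 67 days ago vs limit 60 → not met
2. sterilization log absent → not met
3. professional liability coverage $180,000 < $200,000 → not met
4. condition 'offers permanent makeup' holds; bloodborne-pathogen training 33 days ago vs limit 30 → not met
5. sanitation citations on record 2 > 0 → not met
6. autoclave spore test 84 days ago vs limit 90 → met
7. sharps-disposal audit 86 days ago vs limit 60 → not met
8. infection-control review 444 days ago vs limit 730 → met
9. first-aid certification 97 days ago vs limit 90 → not met
Not met: 7 of 9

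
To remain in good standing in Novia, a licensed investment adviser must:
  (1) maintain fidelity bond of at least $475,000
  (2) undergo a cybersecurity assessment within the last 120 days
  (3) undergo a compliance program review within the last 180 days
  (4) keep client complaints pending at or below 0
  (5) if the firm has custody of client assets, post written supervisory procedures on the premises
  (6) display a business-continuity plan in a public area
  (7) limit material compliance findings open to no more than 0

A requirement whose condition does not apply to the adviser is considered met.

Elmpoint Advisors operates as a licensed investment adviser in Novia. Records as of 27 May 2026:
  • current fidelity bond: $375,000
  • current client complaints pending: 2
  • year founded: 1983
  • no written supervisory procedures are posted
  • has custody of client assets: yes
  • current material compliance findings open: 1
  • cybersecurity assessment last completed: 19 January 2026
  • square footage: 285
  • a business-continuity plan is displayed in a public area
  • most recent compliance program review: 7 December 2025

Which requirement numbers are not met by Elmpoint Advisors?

1. fidelity bond $375,000 < $475,000 → not met
2. cybersecurity assessment 128 days ago vs limit 120 → not met
3. compliance program review 171 days ago vs limit 180 → met
4. client complaints pending 2 > 0 → not met
5. condition 'has custody of client assets' holds; written supervisory procedures absent → not met
6. business-continuity plan present → met
7. material compliance findings open 1 > 0 → not met
Not met: 1, 2, 4, 5, 7

1, 2, 4, 5, 7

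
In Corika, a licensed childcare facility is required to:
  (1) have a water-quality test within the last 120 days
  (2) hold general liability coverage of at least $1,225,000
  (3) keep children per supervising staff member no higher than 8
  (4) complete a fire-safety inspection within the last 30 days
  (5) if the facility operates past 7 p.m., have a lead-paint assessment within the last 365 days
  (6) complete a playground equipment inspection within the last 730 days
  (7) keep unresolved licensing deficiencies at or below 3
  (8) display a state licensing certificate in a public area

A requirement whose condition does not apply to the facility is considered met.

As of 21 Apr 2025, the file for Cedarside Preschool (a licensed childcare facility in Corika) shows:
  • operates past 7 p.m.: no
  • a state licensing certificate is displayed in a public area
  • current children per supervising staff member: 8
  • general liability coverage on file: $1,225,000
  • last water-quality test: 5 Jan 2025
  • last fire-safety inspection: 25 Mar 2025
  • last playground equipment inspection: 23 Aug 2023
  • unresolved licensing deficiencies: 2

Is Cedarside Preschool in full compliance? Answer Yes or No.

Yes

1. water-quality test 106 days ago vs limit 120 → met
2. general liability coverage $1,225,000 ≥ $1,225,000 → met
3. children per supervising staff member 8 ≤ 8 → met
4. fire-safety inspection 27 days ago vs limit 30 → met
5. condition 'operates past 7 p.m.' does not hold → requirement n/a → met
6. playground equipment inspection 607 days ago vs limit 730 → met
7. unresolved licensing deficiencies 2 ≤ 3 → met
8. state licensing certificate present → met
All met.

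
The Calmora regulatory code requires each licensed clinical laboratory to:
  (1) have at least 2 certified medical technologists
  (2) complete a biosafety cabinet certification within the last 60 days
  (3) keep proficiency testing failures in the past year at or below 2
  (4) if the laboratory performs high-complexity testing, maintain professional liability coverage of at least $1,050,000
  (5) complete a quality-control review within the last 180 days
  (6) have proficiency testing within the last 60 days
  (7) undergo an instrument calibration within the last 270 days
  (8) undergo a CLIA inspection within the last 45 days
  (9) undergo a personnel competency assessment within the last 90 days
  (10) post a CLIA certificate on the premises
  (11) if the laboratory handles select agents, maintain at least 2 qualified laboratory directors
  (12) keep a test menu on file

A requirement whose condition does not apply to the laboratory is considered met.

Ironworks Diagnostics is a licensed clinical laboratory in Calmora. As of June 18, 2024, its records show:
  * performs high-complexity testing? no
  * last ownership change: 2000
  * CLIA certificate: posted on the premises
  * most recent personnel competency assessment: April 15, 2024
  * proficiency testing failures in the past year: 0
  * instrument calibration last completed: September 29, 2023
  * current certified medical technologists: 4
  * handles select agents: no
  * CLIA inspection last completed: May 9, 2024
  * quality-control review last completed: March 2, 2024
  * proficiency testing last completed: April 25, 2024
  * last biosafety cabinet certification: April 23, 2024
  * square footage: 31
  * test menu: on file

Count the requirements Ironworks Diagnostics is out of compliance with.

0

1. certified medical technologists 4 ≥ 2 → met
2. biosafety cabinet certification 56 days ago vs limit 60 → met
3. proficiency testing failures in the past year 0 ≤ 2 → met
4. condition 'performs high-complexity testing' does not hold → requirement n/a → met
5. quality-control review 108 days ago vs limit 180 → met
6. proficiency testing 54 days ago vs limit 60 → met
7. instrument calibration 263 days ago vs limit 270 → met
8. CLIA inspection 40 days ago vs limit 45 → met
9. personnel competency assessment 64 days ago vs limit 90 → met
10. CLIA certificate present → met
11. condition 'handles select agents' does not hold → requirement n/a → met
12. test menu present → met
Not met: 0 of 12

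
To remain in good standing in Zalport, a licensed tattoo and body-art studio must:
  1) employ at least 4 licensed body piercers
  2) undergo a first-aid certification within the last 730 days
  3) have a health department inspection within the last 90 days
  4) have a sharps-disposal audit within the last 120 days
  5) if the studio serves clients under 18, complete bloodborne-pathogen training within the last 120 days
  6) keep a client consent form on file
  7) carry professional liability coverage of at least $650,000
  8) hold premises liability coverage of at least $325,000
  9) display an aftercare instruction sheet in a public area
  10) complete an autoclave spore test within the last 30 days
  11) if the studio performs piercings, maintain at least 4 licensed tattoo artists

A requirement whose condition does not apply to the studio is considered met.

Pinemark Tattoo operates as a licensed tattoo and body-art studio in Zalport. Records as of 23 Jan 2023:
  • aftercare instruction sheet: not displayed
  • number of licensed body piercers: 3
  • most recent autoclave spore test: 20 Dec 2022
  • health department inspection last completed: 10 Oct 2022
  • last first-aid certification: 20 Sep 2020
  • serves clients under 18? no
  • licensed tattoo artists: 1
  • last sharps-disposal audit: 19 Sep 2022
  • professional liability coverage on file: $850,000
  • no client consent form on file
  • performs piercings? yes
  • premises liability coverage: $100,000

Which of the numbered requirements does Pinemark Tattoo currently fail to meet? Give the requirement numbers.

1, 2, 3, 4, 6, 8, 9, 10, 11

1. licensed body piercers 3 < 4 → not met
2. first-aid certification 855 days ago vs limit 730 → not met
3. health department inspection 105 days ago vs limit 90 → not met
4. sharps-disposal audit 126 days ago vs limit 120 → not met
5. condition 'serves clients under 18' does not hold → requirement n/a → met
6. client consent form absent → not met
7. professional liability coverage $850,000 ≥ $650,000 → met
8. premises liability coverage $100,000 < $325,000 → not met
9. aftercare instruction sheet absent → not met
10. autoclave spore test 34 days ago vs limit 30 → not met
11. condition 'performs piercings' holds; licensed tattoo artists 1 < 4 → not met
Not met: 1, 2, 3, 4, 6, 8, 9, 10, 11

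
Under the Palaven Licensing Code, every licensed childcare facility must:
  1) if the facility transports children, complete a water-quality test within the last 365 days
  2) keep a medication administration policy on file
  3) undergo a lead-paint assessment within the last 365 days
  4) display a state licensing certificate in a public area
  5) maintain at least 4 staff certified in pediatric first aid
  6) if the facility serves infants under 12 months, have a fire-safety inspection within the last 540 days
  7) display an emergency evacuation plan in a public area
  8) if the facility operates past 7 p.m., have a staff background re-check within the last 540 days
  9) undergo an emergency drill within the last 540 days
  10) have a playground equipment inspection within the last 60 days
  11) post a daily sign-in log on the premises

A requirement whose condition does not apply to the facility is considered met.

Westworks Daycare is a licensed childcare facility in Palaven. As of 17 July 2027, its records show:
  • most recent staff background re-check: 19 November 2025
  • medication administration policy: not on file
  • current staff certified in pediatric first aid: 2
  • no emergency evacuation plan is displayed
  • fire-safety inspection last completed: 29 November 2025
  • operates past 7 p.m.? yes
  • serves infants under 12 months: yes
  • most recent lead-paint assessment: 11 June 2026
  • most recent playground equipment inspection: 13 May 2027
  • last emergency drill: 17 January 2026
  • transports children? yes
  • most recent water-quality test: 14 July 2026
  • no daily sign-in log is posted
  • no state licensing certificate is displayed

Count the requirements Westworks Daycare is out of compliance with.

1. condition 'transports children' holds; water-quality test 368 days ago vs limit 365 → not met
2. medication administration policy absent → not met
3. lead-paint assessment 401 days ago vs limit 365 → not met
4. state licensing certificate absent → not met
5. staff certified in pediatric first aid 2 < 4 → not met
6. condition 'serves infants under 12 months' holds; fire-safety inspection 595 days ago vs limit 540 → not met
7. emergency evacuation plan absent → not met
8. condition 'operates past 7 p.m.' holds; staff background re-check 605 days ago vs limit 540 → not met
9. emergency drill 546 days ago vs limit 540 → not met
10. playground equipment inspection 65 days ago vs limit 60 → not met
11. daily sign-in log absent → not met
Not met: 11 of 11

11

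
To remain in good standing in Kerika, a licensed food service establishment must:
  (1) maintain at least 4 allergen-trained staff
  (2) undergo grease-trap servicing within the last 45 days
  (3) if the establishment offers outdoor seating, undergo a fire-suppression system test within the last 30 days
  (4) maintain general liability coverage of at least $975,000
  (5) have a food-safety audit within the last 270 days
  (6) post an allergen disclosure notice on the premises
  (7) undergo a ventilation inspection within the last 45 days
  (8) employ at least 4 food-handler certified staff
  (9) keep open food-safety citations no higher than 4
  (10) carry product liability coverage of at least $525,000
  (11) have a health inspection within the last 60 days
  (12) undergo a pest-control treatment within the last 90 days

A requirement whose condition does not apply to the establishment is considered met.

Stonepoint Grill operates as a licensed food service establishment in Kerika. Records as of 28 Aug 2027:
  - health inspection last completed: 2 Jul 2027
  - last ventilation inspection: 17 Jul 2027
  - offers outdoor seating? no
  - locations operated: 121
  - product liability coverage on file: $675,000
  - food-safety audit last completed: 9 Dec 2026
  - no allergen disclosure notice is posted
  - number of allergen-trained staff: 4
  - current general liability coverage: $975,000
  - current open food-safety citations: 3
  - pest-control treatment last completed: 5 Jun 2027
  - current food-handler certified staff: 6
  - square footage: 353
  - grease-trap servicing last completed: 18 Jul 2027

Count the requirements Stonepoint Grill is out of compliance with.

1

1. allergen-trained staff 4 ≥ 4 → met
2. grease-trap servicing 41 days ago vs limit 45 → met
3. condition 'offers outdoor seating' does not hold → requirement n/a → met
4. general liability coverage $975,000 ≥ $975,000 → met
5. food-safety audit 262 days ago vs limit 270 → met
6. allergen disclosure notice absent → not met
7. ventilation inspection 42 days ago vs limit 45 → met
8. food-handler certified staff 6 ≥ 4 → met
9. open food-safety citations 3 ≤ 4 → met
10. product liability coverage $675,000 ≥ $525,000 → met
11. health inspection 57 days ago vs limit 60 → met
12. pest-control treatment 84 days ago vs limit 90 → met
Not met: 1 of 12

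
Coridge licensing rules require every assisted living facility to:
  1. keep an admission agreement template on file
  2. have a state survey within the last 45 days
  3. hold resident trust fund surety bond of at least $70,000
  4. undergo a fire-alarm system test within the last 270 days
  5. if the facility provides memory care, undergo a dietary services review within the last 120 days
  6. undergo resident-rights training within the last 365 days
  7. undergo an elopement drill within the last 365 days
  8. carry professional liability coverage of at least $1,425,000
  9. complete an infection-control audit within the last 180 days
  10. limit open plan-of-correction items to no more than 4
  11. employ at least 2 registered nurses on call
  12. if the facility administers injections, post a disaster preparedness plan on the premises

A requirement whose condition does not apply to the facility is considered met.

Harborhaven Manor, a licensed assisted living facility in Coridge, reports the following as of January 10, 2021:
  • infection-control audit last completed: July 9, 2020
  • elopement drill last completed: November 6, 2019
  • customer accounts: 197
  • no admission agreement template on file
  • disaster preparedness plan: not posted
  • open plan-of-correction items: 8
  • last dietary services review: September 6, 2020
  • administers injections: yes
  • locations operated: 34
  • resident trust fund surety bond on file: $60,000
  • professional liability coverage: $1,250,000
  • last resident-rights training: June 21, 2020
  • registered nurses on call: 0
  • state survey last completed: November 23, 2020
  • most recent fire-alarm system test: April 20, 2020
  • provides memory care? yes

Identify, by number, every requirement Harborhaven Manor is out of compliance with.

1, 2, 3, 5, 7, 8, 9, 10, 11, 12

1. admission agreement template absent → not met
2. state survey 48 days ago vs limit 45 → not met
3. resident trust fund surety bond $60,000 < $70,000 → not met
4. fire-alarm system test 265 days ago vs limit 270 → met
5. condition 'provides memory care' holds; dietary services review 126 days ago vs limit 120 → not met
6. resident-rights training 203 days ago vs limit 365 → met
7. elopement drill 431 days ago vs limit 365 → not met
8. professional liability coverage $1,250,000 < $1,425,000 → not met
9. infection-control audit 185 days ago vs limit 180 → not met
10. open plan-of-correction items 8 > 4 → not met
11. registered nurses on call 0 < 2 → not met
12. condition 'administers injections' holds; disaster preparedness plan absent → not met
Not met: 1, 2, 3, 5, 7, 8, 9, 10, 11, 12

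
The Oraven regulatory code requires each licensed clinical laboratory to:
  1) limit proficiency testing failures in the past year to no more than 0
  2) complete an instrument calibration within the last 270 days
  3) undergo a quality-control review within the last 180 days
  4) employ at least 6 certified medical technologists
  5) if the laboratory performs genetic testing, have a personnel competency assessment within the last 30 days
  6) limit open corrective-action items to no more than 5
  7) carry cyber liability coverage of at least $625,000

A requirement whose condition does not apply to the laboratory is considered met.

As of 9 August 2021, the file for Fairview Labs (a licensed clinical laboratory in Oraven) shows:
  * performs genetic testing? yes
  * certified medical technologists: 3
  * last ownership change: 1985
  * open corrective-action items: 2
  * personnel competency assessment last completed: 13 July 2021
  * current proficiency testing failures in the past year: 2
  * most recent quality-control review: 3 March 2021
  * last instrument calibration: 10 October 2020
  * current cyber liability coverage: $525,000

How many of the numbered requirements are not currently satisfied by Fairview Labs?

4

1. proficiency testing failures in the past year 2 > 0 → not met
2. instrument calibration 303 days ago vs limit 270 → not met
3. quality-control review 159 days ago vs limit 180 → met
4. certified medical technologists 3 < 6 → not met
5. condition 'performs genetic testing' holds; personnel competency assessment 27 days ago vs limit 30 → met
6. open corrective-action items 2 ≤ 5 → met
7. cyber liability coverage $525,000 < $625,000 → not met
Not met: 4 of 7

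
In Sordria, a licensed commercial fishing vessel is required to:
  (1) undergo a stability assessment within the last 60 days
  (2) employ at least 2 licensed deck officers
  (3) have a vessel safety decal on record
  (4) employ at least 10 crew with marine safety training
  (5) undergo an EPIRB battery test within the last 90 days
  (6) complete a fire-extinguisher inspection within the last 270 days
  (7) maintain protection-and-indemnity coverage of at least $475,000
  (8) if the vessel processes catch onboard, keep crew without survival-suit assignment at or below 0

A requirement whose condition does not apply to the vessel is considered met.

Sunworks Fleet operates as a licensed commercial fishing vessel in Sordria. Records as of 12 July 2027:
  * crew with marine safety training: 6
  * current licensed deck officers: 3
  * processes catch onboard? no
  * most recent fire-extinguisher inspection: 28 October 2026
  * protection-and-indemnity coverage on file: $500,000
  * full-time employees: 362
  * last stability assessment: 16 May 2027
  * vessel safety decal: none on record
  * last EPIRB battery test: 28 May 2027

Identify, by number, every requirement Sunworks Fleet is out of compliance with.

1. stability assessment 57 days ago vs limit 60 → met
2. licensed deck officers 3 ≥ 2 → met
3. vessel safety decal absent → not met
4. crew with marine safety training 6 < 10 → not met
5. EPIRB battery test 45 days ago vs limit 90 → met
6. fire-extinguisher inspection 257 days ago vs limit 270 → met
7. protection-and-indemnity coverage $500,000 ≥ $475,000 → met
8. condition 'processes catch onboard' does not hold → requirement n/a → met
Not met: 3, 4

3, 4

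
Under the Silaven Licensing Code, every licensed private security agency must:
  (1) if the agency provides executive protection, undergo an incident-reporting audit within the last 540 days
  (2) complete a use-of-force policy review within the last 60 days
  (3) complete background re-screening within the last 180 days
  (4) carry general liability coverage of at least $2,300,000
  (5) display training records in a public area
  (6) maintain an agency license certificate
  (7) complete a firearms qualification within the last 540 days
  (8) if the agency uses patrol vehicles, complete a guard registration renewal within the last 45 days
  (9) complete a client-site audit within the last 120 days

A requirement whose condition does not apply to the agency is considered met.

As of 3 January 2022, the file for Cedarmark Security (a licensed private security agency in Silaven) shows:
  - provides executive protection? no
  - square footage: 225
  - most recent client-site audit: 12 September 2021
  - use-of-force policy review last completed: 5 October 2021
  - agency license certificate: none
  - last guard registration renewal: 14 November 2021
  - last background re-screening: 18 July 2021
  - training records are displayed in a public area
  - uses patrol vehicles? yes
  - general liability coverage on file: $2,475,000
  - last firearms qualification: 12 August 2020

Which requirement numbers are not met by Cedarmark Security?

2, 6, 8

1. condition 'provides executive protection' does not hold → requirement n/a → met
2. use-of-force policy review 90 days ago vs limit 60 → not met
3. background re-screening 169 days ago vs limit 180 → met
4. general liability coverage $2,475,000 ≥ $2,300,000 → met
5. training records present → met
6. agency license certificate absent → not met
7. firearms qualification 509 days ago vs limit 540 → met
8. condition 'uses patrol vehicles' holds; guard registration renewal 50 days ago vs limit 45 → not met
9. client-site audit 113 days ago vs limit 120 → met
Not met: 2, 6, 8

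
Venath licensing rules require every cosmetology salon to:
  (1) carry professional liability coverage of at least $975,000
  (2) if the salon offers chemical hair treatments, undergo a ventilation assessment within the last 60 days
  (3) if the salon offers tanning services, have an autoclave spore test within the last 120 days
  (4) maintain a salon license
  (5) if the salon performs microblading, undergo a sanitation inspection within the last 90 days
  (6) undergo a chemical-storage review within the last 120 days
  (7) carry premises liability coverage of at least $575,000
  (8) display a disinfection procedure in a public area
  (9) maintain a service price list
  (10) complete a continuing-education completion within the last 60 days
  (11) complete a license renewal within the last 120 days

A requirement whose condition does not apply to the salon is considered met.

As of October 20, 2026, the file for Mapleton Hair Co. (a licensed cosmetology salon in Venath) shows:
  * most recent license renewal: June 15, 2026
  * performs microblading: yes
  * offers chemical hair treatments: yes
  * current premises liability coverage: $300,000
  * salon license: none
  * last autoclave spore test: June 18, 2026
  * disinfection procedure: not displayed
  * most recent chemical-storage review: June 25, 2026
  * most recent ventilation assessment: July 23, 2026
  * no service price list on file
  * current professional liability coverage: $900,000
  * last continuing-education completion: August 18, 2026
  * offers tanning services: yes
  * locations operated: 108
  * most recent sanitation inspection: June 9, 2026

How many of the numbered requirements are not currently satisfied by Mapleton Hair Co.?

10

1. professional liability coverage $900,000 < $975,000 → not met
2. condition 'offers chemical hair treatments' holds; ventilation assessment 89 days ago vs limit 60 → not met
3. condition 'offers tanning services' holds; autoclave spore test 124 days ago vs limit 120 → not met
4. salon license absent → not met
5. condition 'performs microblading' holds; sanitation inspection 133 days ago vs limit 90 → not met
6. chemical-storage review 117 days ago vs limit 120 → met
7. premises liability coverage $300,000 < $575,000 → not met
8. disinfection procedure absent → not met
9. service price list absent → not met
10. continuing-education completion 63 days ago vs limit 60 → not met
11. license renewal 127 days ago vs limit 120 → not met
Not met: 10 of 11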